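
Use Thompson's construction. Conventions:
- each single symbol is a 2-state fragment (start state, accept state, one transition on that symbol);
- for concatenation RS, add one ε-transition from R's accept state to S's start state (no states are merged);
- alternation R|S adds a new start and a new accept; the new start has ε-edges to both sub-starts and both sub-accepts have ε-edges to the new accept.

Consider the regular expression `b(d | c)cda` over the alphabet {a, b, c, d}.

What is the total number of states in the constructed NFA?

14

Building bottom-up:
Each of the 6 symbol leaves contributes a 2-state fragment.
  d | c → 6 states
  b(d | c)cda → 14 states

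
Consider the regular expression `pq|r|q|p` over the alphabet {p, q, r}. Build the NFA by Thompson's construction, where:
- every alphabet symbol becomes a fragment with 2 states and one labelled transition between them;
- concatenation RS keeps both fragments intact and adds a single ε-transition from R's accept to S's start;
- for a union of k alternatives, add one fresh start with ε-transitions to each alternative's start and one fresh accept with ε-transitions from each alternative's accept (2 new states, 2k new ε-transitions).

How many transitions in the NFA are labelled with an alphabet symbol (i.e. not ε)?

5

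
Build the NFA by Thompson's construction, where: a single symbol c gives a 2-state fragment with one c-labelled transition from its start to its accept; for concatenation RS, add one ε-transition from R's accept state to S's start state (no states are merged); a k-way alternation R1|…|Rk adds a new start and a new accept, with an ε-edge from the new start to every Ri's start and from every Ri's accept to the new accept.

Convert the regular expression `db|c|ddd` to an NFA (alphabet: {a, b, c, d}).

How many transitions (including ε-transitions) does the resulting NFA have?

Per subexpression:
Each of the 6 symbol leaves contributes 1 transition (1 symbol, 0 ε).
  db → 3 transitions (2 symbol, 1 ε)
  ddd → 5 transitions (3 symbol, 2 ε)
  db|c|ddd → 15 transitions (6 symbol, 9 ε)

15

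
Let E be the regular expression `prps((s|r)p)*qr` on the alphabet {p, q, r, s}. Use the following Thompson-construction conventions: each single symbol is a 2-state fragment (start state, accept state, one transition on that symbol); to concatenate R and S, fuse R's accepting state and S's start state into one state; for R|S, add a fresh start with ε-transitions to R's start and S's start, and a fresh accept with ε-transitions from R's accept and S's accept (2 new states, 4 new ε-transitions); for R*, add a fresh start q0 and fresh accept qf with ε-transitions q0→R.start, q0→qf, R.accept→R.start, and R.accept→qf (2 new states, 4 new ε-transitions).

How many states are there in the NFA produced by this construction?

15

Recursing over subexpressions:
Each of the 9 symbol leaves contributes a 2-state fragment.
  s|r : 6 states
  (s|r)p : 7 states
  ((s|r)p)* : 9 states
  prps((s|r)p)*qr : 15 states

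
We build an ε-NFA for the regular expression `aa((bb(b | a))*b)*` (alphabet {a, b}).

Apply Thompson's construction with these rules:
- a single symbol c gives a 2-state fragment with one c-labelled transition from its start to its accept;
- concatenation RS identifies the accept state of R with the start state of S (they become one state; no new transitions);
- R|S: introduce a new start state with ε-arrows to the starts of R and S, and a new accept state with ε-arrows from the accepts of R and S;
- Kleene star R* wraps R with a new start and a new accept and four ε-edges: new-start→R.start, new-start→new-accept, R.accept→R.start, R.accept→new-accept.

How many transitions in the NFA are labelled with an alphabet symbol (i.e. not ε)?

7

By structural recursion:
Each of the 7 symbol leaves contributes exactly 1 symbol transition.
  b | a = 2 symbol transitions
  bb(b | a) = 4 symbol transitions
  (bb(b | a))* = 4 symbol transitions
  (bb(b | a))*b = 5 symbol transitions
  ((bb(b | a))*b)* = 5 symbol transitions
  aa((bb(b | a))*b)* = 7 symbol transitions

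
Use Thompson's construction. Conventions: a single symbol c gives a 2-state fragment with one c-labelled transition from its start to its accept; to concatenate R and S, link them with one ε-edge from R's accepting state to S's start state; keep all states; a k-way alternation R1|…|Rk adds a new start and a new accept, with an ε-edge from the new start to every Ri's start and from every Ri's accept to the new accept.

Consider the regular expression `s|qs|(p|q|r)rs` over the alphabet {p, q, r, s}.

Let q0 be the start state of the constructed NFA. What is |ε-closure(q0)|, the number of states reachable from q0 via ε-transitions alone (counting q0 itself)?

Compute the ε-closure size of each fragment's start state recursively; a symbol fragment's start has no outgoing ε-edge, so its closure is just itself (size 1).
  qs → same as the first factor's closure: |closure| = 1
  p|q|r → new start ε-reaches every alternative's start; none of them accept ε, so the new accept is not reached: |closure| = 1 + 1 + 1 + 1 = 4
  (p|q|r)rs → |closure| equals the left operand's closure size = 4 (its accept is not ε-reachable, so the closure stops there)
  s|qs|(p|q|r)rs → |closure| = 1 + 1 + 1 + 4 = 7 (the new accept is not ε-reachable since no branch accepts ε)

7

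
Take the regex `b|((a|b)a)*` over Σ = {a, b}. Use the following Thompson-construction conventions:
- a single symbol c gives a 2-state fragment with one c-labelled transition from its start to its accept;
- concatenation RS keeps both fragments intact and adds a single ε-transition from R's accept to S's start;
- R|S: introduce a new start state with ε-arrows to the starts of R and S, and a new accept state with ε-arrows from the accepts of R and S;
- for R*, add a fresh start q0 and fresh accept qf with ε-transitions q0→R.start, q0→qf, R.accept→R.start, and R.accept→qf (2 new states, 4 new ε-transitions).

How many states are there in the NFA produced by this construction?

14

By structural recursion:
Each of the 4 symbol leaves contributes a 2-state fragment.
  a|b → 6 states
  (a|b)a → 8 states
  ((a|b)a)* → 10 states
  b|((a|b)a)* → 14 states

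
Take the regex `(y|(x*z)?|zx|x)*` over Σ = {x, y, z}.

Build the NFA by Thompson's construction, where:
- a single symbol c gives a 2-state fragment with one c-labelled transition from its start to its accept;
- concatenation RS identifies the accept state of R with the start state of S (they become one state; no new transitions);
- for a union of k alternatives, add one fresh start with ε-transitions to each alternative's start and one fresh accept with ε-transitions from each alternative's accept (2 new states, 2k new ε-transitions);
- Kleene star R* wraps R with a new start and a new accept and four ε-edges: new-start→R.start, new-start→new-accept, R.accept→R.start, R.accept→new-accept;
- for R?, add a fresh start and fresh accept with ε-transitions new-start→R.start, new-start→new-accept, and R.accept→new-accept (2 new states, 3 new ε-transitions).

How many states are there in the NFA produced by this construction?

18

Per subexpression:
Each of the 6 symbol leaves contributes a 2-state fragment.
  x* — 4 states
  x*z — 5 states
  (x*z)? — 7 states
  zx — 3 states
  y|(x*z)?|zx|x — 16 states
  (y|(x*z)?|zx|x)* — 18 states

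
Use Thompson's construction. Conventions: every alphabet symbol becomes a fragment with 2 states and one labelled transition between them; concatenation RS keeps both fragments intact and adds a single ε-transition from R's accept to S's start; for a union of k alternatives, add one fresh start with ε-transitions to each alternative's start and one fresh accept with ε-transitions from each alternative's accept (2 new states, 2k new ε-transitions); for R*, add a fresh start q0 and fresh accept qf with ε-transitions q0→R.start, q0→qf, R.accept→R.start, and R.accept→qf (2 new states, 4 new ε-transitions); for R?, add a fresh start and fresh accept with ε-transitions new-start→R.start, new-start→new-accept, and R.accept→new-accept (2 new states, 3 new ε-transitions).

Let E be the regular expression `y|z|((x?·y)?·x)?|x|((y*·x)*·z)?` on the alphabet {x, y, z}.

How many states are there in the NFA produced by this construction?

32

By structural recursion:
Each of the 9 symbol leaves contributes a 2-state fragment.
  x? = 4 states
  x?·y = 6 states
  (x?·y)? = 8 states
  (x?·y)?·x = 10 states
  ((x?·y)?·x)? = 12 states
  y* = 4 states
  y*·x = 6 states
  (y*·x)* = 8 states
  (y*·x)*·z = 10 states
  ((y*·x)*·z)? = 12 states
  y|z|((x?·y)?·x)?|x|((y*·x)*·z)? = 32 states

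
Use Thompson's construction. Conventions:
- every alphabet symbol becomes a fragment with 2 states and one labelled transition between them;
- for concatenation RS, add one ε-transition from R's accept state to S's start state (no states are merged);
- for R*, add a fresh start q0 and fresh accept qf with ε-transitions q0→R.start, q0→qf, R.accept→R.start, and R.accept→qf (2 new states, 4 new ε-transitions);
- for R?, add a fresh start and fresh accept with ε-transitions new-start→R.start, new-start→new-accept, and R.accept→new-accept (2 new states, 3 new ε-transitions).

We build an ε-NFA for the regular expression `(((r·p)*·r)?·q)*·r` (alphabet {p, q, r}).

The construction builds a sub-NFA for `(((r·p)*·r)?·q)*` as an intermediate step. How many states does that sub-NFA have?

14

Fragment for `(((r·p)*·r)?·q)*`:
Each of the 4 symbol leaves contributes a 2-state fragment.
  r·p — 4 states
  (r·p)* — 6 states
  (r·p)*·r — 8 states
  ((r·p)*·r)? — 10 states
  ((r·p)*·r)?·q — 12 states
  (((r·p)*·r)?·q)* — 14 states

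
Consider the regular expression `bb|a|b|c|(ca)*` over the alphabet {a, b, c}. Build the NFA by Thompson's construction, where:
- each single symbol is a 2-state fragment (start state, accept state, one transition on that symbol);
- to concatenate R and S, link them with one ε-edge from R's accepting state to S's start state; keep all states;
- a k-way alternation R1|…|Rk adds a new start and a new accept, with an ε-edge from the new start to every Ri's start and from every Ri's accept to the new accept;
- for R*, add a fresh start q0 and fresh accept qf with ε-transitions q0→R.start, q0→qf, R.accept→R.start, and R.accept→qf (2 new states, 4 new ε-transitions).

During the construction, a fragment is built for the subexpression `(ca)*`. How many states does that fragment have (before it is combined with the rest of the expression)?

6

Fragment for `(ca)*`:
Each of the 2 symbol leaves contributes a 2-state fragment.
  ca : 4 states
  (ca)* : 6 states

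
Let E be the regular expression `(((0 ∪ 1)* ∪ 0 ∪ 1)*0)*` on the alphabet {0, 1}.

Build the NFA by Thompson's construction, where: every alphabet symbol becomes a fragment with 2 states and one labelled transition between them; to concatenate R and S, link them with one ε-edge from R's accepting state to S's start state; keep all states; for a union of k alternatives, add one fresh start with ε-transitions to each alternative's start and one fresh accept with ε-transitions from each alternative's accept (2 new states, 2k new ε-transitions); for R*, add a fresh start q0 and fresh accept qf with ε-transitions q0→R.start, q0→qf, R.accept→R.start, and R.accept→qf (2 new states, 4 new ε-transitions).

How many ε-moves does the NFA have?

23

Recursing over subexpressions:
Each of the 5 symbol leaves contributes 0 ε-transitions.
  0 ∪ 1 = 4 ε-transitions
  (0 ∪ 1)* = 8 ε-transitions
  (0 ∪ 1)* ∪ 0 ∪ 1 = 14 ε-transitions
  ((0 ∪ 1)* ∪ 0 ∪ 1)* = 18 ε-transitions
  ((0 ∪ 1)* ∪ 0 ∪ 1)*0 = 19 ε-transitions
  (((0 ∪ 1)* ∪ 0 ∪ 1)*0)* = 23 ε-transitions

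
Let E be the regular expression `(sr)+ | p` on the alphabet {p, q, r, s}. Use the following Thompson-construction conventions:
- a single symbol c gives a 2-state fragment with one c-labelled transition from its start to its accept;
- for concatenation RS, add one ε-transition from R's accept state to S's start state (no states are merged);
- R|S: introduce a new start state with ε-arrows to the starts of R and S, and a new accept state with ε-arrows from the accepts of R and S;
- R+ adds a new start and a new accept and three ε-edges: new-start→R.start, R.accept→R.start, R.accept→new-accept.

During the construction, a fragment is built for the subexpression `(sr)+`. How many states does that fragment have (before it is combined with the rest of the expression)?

6

Fragment for `(sr)+`:
Each of the 2 symbol leaves contributes a 2-state fragment.
  sr = 4 states
  (sr)+ = 6 states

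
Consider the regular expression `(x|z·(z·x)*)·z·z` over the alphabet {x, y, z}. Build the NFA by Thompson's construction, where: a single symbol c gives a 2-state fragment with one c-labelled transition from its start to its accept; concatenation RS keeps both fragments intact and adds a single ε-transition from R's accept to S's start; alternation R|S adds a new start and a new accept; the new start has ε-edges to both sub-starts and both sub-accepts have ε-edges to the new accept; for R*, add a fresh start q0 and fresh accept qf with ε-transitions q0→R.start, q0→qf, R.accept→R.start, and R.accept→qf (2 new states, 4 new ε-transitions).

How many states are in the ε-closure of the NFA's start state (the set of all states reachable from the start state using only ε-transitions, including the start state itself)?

3

Let C(F) = |ε-closure(F.start)| within fragment F, and note whether F accepts ε. Symbol fragments have C = 1 and do not accept ε. Then:
  z·x : |closure| equals the left operand's closure size = 1 (its accept is not ε-reachable, so the closure stops there)
  (z·x)* : |closure| = 1 (new start) + 1 (body) + 1 (new accept) = 3
  z·(z·x)* : |closure| equals the left operand's closure size = 1 (its accept is not ε-reachable, so the closure stops there)
  x|z·(z·x)* : |closure| = 1 + 1 + 1 = 3 (the new accept is not ε-reachable since no branch accepts ε)
  (x|z·(z·x)*)·z·z : |closure| equals the left operand's closure size = 3 (its accept is not ε-reachable, so the closure stops there)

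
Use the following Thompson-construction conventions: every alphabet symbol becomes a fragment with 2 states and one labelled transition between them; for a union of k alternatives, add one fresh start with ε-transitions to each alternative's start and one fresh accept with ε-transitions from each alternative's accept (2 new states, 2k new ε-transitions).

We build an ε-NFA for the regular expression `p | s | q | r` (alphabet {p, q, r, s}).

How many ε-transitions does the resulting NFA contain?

Building bottom-up:
Each of the 4 symbol leaves contributes 0 ε-transitions.
  p | s | q | r = 8 ε-transitions

8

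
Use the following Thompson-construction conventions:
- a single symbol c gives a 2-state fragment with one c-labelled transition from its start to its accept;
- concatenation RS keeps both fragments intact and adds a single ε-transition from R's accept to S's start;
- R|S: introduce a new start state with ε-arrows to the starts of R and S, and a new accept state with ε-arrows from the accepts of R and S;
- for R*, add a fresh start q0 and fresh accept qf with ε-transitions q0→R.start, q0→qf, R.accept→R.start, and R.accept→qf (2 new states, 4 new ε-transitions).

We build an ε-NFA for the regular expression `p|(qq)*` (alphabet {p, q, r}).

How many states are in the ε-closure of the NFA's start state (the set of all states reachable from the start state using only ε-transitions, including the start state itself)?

Work bottom-up. For each fragment F, track |ε-closure(F.start)| and whether F's accept lies in that closure (i.e. whether F accepts ε). A single-symbol fragment has closure size 1 and does not accept ε.
  qq : same as the first factor's closure: |ε-closure| = 1
  (qq)* : the star's fresh start ε-reaches both the body's start and the fresh accept: |ε-closure| = 2 + 1 = 3
  p|(qq)* : |ε-closure| = 1 (new start) + (1 + 3) + 1 (new accept, since some branch ε-reaches its own accept) = 6

6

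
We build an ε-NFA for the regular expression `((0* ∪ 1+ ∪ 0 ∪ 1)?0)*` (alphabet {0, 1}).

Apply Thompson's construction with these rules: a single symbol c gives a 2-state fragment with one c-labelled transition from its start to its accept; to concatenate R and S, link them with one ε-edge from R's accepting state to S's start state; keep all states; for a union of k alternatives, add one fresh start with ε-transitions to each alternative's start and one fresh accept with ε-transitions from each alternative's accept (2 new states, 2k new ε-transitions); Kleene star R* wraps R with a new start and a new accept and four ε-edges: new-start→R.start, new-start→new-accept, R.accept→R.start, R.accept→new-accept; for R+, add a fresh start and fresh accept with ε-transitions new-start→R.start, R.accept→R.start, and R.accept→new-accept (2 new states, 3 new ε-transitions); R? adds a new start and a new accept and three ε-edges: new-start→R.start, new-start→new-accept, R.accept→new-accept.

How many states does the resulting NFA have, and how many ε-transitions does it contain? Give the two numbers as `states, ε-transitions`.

Building bottom-up:
Each of the 5 symbol leaves contributes 2 states and 0 ε-transitions.
  0* = 4 states, 4 ε-transitions
  1+ = 4 states, 3 ε-transitions
  0* ∪ 1+ ∪ 0 ∪ 1 = 14 states, 15 ε-transitions
  (0* ∪ 1+ ∪ 0 ∪ 1)? = 16 states, 18 ε-transitions
  (0* ∪ 1+ ∪ 0 ∪ 1)?0 = 18 states, 19 ε-transitions
  ((0* ∪ 1+ ∪ 0 ∪ 1)?0)* = 20 states, 23 ε-transitions

20, 23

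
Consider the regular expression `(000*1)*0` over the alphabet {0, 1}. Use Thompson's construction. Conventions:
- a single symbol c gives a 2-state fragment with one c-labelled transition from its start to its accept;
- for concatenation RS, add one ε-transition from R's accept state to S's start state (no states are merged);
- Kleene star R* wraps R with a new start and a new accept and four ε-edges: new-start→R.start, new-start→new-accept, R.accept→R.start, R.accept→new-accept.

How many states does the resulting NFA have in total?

14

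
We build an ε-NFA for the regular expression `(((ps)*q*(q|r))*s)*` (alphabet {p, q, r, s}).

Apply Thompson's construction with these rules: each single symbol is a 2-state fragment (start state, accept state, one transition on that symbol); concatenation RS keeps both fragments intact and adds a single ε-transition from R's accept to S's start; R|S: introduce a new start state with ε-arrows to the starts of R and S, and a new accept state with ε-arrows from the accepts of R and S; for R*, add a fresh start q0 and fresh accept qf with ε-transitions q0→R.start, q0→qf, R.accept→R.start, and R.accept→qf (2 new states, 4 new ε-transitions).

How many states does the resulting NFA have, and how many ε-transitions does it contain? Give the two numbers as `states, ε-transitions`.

22, 24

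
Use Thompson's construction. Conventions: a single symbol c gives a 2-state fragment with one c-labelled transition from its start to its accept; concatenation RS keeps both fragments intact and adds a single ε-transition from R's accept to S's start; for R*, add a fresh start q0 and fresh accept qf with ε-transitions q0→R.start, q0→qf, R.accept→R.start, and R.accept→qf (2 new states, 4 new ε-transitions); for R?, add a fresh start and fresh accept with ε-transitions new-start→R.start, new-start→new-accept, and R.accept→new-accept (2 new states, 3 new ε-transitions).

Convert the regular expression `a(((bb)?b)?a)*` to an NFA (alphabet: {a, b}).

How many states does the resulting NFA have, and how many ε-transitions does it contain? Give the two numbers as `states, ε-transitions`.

16, 14

Recursing over subexpressions:
Each of the 5 symbol leaves contributes 2 states and 0 ε-transitions.
  bb — 4 states, 1 ε-transition
  (bb)? — 6 states, 4 ε-transitions
  (bb)?b — 8 states, 5 ε-transitions
  ((bb)?b)? — 10 states, 8 ε-transitions
  ((bb)?b)?a — 12 states, 9 ε-transitions
  (((bb)?b)?a)* — 14 states, 13 ε-transitions
  a(((bb)?b)?a)* — 16 states, 14 ε-transitions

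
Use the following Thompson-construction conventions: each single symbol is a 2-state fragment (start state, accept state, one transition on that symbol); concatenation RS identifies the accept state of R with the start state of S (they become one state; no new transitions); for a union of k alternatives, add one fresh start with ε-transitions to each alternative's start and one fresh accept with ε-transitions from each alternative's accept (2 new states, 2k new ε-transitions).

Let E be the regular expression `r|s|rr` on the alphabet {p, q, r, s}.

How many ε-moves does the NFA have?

6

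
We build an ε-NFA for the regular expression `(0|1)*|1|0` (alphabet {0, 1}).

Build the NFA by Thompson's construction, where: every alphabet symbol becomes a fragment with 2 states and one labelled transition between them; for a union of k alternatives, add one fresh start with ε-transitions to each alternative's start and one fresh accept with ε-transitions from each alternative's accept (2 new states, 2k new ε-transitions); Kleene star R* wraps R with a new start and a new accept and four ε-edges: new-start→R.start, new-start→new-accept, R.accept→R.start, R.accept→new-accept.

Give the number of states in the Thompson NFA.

Bottom-up over the parse tree:
Each of the 4 symbol leaves contributes a 2-state fragment.
  0|1 — 6 states
  (0|1)* — 8 states
  (0|1)*|1|0 — 14 states

14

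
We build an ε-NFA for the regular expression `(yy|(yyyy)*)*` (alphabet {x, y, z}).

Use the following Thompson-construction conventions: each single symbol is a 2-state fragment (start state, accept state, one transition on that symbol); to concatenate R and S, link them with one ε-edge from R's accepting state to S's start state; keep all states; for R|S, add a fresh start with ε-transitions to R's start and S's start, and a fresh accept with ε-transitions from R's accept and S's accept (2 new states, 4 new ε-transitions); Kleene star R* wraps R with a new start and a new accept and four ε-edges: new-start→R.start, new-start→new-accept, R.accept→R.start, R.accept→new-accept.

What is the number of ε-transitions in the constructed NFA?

16

By structural recursion:
Each of the 6 symbol leaves contributes 0 ε-transitions.
  yy → 1 ε-transition
  yyyy → 3 ε-transitions
  (yyyy)* → 7 ε-transitions
  yy|(yyyy)* → 12 ε-transitions
  (yy|(yyyy)*)* → 16 ε-transitions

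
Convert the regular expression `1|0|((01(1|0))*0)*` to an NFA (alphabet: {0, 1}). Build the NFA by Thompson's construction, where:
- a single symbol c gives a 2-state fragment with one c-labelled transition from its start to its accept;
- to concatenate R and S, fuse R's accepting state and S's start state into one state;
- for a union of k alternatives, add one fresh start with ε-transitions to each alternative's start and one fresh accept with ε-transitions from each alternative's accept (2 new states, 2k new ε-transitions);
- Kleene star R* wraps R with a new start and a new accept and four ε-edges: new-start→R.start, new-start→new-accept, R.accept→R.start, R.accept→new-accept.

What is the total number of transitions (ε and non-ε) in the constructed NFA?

25

Building bottom-up:
Each of the 7 symbol leaves contributes 1 transition (1 symbol, 0 ε).
  1|0 → 6 transitions (2 symbol, 4 ε)
  01(1|0) → 8 transitions (4 symbol, 4 ε)
  (01(1|0))* → 12 transitions (4 symbol, 8 ε)
  (01(1|0))*0 → 13 transitions (5 symbol, 8 ε)
  ((01(1|0))*0)* → 17 transitions (5 symbol, 12 ε)
  1|0|((01(1|0))*0)* → 25 transitions (7 symbol, 18 ε)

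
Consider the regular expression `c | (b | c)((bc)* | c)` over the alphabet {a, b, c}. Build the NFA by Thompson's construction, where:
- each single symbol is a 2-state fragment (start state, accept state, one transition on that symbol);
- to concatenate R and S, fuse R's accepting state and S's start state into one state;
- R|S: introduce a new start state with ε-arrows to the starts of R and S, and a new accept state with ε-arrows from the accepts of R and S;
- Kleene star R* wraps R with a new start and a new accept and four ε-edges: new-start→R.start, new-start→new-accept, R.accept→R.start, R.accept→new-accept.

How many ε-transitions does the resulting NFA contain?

Bottom-up over the parse tree:
Each of the 6 symbol leaves contributes 0 ε-transitions.
  b | c → 4 ε-transitions
  bc → 0 ε-transitions
  (bc)* → 4 ε-transitions
  (bc)* | c → 8 ε-transitions
  (b | c)((bc)* | c) → 12 ε-transitions
  c | (b | c)((bc)* | c) → 16 ε-transitions

16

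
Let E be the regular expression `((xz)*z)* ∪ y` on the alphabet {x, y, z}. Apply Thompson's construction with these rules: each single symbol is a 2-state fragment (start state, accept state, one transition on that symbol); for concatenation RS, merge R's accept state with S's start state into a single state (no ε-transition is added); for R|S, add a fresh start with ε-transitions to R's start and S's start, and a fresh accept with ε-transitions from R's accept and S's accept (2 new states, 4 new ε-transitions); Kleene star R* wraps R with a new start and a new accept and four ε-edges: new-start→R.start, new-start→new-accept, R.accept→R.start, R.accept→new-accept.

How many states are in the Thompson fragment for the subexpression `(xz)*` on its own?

5

Fragment for `(xz)*`:
Each of the 2 symbol leaves contributes a 2-state fragment.
  xz : 3 states
  (xz)* : 5 states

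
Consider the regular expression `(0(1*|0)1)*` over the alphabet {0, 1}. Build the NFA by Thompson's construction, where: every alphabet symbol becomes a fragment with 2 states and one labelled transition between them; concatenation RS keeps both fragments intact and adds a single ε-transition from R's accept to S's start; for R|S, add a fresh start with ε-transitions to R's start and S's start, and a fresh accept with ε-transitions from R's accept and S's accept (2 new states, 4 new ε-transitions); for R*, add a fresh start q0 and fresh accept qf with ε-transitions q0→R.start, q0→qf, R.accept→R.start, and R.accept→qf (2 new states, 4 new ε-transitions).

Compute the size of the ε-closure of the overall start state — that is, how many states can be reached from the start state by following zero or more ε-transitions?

3

Compute the ε-closure size of each fragment's start state recursively; a symbol fragment's start has no outgoing ε-edge, so its closure is just itself (size 1).
  1* : new start has ε-edges to the inner start and to the new accept, so |ε-closure| = 2 + 1 = 3
  1*|0 : |ε-closure| = 1 (new start) + (3 + 1) + 1 (new accept, since some branch ε-reaches its own accept) = 6
  0(1*|0)1 : |ε-closure| equals the left operand's closure size = 1 (its accept is not ε-reachable, so the closure stops there)
  (0(1*|0)1)* : |ε-closure| = 1 (new start) + 1 (body) + 1 (new accept) = 3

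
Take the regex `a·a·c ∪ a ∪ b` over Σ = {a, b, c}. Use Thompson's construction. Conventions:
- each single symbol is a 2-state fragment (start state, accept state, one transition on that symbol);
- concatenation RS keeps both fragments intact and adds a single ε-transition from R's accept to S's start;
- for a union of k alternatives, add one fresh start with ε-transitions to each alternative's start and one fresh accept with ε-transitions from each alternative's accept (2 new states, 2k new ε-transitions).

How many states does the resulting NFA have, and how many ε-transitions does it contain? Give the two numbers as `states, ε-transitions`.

Recursing over subexpressions:
Each of the 5 symbol leaves contributes 2 states and 0 ε-transitions.
  a·a·c : 6 states, 2 ε-transitions
  a·a·c ∪ a ∪ b : 12 states, 8 ε-transitions

12, 8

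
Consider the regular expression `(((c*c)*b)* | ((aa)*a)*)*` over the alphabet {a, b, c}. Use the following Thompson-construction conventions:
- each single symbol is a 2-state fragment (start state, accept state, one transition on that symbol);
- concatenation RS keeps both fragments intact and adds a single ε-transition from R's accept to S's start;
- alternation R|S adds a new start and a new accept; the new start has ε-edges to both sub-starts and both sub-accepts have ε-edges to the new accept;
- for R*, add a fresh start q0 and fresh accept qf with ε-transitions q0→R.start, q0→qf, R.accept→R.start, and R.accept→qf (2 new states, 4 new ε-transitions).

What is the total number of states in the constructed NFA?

Bottom-up over the parse tree:
Each of the 6 symbol leaves contributes a 2-state fragment.
  c* = 4 states
  c*c = 6 states
  (c*c)* = 8 states
  (c*c)*b = 10 states
  ((c*c)*b)* = 12 states
  aa = 4 states
  (aa)* = 6 states
  (aa)*a = 8 states
  ((aa)*a)* = 10 states
  ((c*c)*b)* | ((aa)*a)* = 24 states
  (((c*c)*b)* | ((aa)*a)*)* = 26 states

26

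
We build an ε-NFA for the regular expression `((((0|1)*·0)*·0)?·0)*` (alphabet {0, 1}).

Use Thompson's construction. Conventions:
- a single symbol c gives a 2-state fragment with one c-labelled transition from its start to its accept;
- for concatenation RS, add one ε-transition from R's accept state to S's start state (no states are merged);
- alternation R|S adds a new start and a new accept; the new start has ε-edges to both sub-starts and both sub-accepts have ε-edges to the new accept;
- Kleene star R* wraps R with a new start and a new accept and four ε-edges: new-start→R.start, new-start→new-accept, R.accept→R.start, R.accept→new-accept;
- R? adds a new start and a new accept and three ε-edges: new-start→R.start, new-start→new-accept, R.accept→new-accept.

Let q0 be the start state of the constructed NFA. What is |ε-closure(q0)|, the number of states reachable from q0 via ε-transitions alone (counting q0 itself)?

Work bottom-up. For each fragment F, track |ε-closure(F.start)| and whether F's accept lies in that closure (i.e. whether F accepts ε). A single-symbol fragment has closure size 1 and does not accept ε.
  0|1 : C = 1 + 1 + 1 = 3 (the new accept is not ε-reachable since no branch accepts ε)
  (0|1)* : C = 1 (new start) + 3 (body) + 1 (new accept) = 5
  (0|1)*·0 : C = 5 + 1 = 6 (closure spills across the concat boundary because the left factor accepts ε)
  ((0|1)*·0)* : C = 1 (new start) + 6 (body) + 1 (new accept) = 8
  ((0|1)*·0)*·0 : C = 8 + 1 = 9 (closure spills across the concat boundary because the left factor accepts ε)
  (((0|1)*·0)*·0)? : C = 1 (new start) + 9 (body) + 1 (new accept, via ε) = 11
  (((0|1)*·0)*·0)?·0 : C = 11 + 1 = 12 (closure spills across the concat boundary because the left factor accepts ε)
  ((((0|1)*·0)*·0)?·0)* : the star's fresh start ε-reaches both the body's start and the fresh accept: C = 2 + 12 = 14

14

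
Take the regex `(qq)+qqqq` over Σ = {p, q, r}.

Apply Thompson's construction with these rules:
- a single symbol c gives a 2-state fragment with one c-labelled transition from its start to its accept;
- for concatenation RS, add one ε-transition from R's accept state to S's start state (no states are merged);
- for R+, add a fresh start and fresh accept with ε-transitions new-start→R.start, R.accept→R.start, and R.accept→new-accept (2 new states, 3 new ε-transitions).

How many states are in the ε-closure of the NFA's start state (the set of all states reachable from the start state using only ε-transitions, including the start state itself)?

2

Work bottom-up. For each fragment F, track |ε-closure(F.start)| and whether F's accept lies in that closure (i.e. whether F accepts ε). A single-symbol fragment has closure size 1 and does not accept ε.
  qq — |closure| equals the left operand's closure size = 1 (its accept is not ε-reachable, so the closure stops there)
  (qq)+ — new start ε-reaches only the body's start; the new accept needs a symbol first: |closure| = 1 + 1 = 2
  (qq)+qqqq — same as the first factor's closure: |closure| = 2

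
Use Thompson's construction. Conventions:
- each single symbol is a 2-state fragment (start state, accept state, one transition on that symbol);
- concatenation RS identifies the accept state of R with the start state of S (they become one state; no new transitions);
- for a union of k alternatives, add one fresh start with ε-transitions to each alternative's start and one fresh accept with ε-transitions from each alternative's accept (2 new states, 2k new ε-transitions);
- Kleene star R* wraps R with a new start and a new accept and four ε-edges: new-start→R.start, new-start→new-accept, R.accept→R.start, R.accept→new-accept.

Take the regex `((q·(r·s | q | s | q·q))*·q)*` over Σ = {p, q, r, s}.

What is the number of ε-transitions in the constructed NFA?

16

Building bottom-up:
Each of the 8 symbol leaves contributes 0 ε-transitions.
  r·s = 0 ε-transitions
  q·q = 0 ε-transitions
  r·s | q | s | q·q = 8 ε-transitions
  q·(r·s | q | s | q·q) = 8 ε-transitions
  (q·(r·s | q | s | q·q))* = 12 ε-transitions
  (q·(r·s | q | s | q·q))*·q = 12 ε-transitions
  ((q·(r·s | q | s | q·q))*·q)* = 16 ε-transitions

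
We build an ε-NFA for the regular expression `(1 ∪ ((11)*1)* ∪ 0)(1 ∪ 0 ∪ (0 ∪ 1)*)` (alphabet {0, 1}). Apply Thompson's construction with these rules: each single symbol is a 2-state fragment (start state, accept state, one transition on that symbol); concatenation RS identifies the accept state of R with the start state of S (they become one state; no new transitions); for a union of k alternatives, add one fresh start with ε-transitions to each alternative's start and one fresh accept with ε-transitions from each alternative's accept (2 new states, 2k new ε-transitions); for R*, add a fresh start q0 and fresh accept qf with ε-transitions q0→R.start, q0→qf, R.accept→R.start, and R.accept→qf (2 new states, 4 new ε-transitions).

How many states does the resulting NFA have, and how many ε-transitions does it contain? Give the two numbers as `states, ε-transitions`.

Building bottom-up:
Each of the 9 symbol leaves contributes 2 states and 0 ε-transitions.
  11 : 3 states, 0 ε-transitions
  (11)* : 5 states, 4 ε-transitions
  (11)*1 : 6 states, 4 ε-transitions
  ((11)*1)* : 8 states, 8 ε-transitions
  1 ∪ ((11)*1)* ∪ 0 : 14 states, 14 ε-transitions
  0 ∪ 1 : 6 states, 4 ε-transitions
  (0 ∪ 1)* : 8 states, 8 ε-transitions
  1 ∪ 0 ∪ (0 ∪ 1)* : 14 states, 14 ε-transitions
  (1 ∪ ((11)*1)* ∪ 0)(1 ∪ 0 ∪ (0 ∪ 1)*) : 27 states, 28 ε-transitions

27, 28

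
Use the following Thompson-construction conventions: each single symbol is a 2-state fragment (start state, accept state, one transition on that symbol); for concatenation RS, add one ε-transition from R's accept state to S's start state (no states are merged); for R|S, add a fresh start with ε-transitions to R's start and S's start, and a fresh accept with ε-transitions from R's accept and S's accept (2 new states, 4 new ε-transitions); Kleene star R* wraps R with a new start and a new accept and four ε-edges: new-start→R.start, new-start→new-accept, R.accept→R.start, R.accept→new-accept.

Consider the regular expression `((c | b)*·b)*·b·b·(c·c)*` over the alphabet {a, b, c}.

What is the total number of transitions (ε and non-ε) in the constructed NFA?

By structural recursion:
Each of the 7 symbol leaves contributes 1 transition (1 symbol, 0 ε).
  c | b : 6 transitions (2 symbol, 4 ε)
  (c | b)* : 10 transitions (2 symbol, 8 ε)
  (c | b)*·b : 12 transitions (3 symbol, 9 ε)
  ((c | b)*·b)* : 16 transitions (3 symbol, 13 ε)
  c·c : 3 transitions (2 symbol, 1 ε)
  (c·c)* : 7 transitions (2 symbol, 5 ε)
  ((c | b)*·b)*·b·b·(c·c)* : 28 transitions (7 symbol, 21 ε)

28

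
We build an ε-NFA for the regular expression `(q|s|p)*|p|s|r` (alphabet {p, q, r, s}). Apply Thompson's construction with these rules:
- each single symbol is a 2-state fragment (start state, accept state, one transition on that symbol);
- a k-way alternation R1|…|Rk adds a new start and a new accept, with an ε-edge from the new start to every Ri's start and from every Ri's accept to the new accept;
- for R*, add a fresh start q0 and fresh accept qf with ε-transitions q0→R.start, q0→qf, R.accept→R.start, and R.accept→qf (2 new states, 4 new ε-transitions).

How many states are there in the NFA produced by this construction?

18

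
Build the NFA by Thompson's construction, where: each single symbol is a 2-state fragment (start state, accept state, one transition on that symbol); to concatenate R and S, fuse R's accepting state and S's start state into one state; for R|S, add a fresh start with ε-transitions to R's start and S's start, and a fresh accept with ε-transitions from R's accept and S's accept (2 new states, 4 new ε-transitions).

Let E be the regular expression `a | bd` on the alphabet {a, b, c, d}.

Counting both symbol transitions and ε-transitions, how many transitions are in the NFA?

By structural recursion:
Each of the 3 symbol leaves contributes 1 transition (1 symbol, 0 ε).
  bd : 2 transitions (2 symbol, 0 ε)
  a | bd : 7 transitions (3 symbol, 4 ε)

7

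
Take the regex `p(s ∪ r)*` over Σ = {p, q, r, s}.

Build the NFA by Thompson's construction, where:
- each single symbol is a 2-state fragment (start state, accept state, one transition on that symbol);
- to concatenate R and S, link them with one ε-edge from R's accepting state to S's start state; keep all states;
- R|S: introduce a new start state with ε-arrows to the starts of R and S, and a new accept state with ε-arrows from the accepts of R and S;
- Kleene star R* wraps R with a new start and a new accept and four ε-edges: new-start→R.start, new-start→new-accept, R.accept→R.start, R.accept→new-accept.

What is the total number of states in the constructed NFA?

Recursing over subexpressions:
Each of the 3 symbol leaves contributes a 2-state fragment.
  s ∪ r — 6 states
  (s ∪ r)* — 8 states
  p(s ∪ r)* — 10 states

10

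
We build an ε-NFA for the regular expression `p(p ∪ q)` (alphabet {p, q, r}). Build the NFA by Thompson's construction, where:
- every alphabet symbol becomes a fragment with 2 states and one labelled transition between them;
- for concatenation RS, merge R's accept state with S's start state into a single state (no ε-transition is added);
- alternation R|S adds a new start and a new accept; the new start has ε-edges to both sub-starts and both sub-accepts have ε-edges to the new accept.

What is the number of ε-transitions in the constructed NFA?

4

Recursing over subexpressions:
Each of the 3 symbol leaves contributes 0 ε-transitions.
  p ∪ q → 4 ε-transitions
  p(p ∪ q) → 4 ε-transitions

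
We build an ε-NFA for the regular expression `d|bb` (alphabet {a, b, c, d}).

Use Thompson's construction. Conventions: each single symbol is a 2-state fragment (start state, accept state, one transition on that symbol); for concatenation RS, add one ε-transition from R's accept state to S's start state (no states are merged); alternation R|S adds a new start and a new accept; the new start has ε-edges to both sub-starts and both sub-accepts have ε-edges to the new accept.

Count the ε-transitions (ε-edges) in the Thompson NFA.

5

Recursing over subexpressions:
Each of the 3 symbol leaves contributes 0 ε-transitions.
  bb — 1 ε-transition
  d|bb — 5 ε-transitions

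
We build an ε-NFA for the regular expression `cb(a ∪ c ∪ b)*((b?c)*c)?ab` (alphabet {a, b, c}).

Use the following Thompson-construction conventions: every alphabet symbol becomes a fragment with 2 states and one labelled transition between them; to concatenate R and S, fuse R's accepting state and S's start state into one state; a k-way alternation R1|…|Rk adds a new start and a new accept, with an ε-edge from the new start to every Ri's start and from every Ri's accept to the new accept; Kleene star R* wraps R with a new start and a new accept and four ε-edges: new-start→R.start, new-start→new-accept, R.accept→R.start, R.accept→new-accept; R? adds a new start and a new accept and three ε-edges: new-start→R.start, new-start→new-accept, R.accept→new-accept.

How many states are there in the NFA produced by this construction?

23

Recursing over subexpressions:
Each of the 10 symbol leaves contributes a 2-state fragment.
  a ∪ c ∪ b — 8 states
  (a ∪ c ∪ b)* — 10 states
  b? — 4 states
  b?c — 5 states
  (b?c)* — 7 states
  (b?c)*c — 8 states
  ((b?c)*c)? — 10 states
  cb(a ∪ c ∪ b)*((b?c)*c)?ab — 23 states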